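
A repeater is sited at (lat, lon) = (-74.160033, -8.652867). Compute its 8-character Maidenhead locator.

IB55qu11

Offset from 180°W / 90°S: lon 171.34713°, lat 15.83997°.
Field: lon ⌊171.34713/20⌋ = 8 → I; lat ⌊15.83997/10⌋ = 1 → B.
Square: lon ⌊11.34713/2⌋ = 5; lat ⌊5.83997/1⌋ = 5.
Subsquare: lon ⌊1.34713/0.0833333⌋ = 16 → q; lat ⌊0.83997/0.0416667⌋ = 20 → u.
Extended square: lon ⌊0.01380/0.00833333⌋ = 1; lat ⌊0.00663/0.00416667⌋ = 1.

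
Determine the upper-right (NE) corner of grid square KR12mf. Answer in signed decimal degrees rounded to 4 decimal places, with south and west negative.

82.2500, 23.0833

Field K=10, R=17: +10·20° lon, +17·10° lat → SW at lon 20°, lat 80°.
Square 1, 2: +1·2° lon, +2·1° lat → SW at lon 22°, lat 82°.
Subsquare m=12, f=5: +12·0.0833333° lon, +5·0.0416667° lat → SW at lon 23°, lat 82.2083°.
Cell spans 0.0833333° lon × 0.0416667° lat. NE corner is SW corner plus one full cell.
latitude 82.2500, longitude 23.0833.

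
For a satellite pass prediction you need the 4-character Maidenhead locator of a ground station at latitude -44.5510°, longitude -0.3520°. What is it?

IE95

Shift to the Maidenhead origin (180°W, 90°S): lon 179.65, lat 45.45.
Field: lon ⌊179.65/20⌋ = 8 → I; lat ⌊45.45/10⌋ = 4 → E.
Square: lon ⌊19.65/2⌋ = 9; lat ⌊5.45/1⌋ = 5.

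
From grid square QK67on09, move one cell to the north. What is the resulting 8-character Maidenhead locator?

QK67oo00

Latitude extended square 9; +1 → 10, wraps to 0, carry into subsquare.
Latitude subsquare n = 13; +1 → 14 = o.
The longitude characters are unchanged.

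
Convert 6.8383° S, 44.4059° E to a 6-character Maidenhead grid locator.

LI23ed

Shift to the Maidenhead origin (180°W, 90°S): lon 224.4059, lat 83.1617.
Field: 224.4059/20 → 11 → L, 83.1617/10 → 8 → I; chars LI.
Square: 4.4059/2 → 2, 3.1617/1 → 3; chars 23.
Subsquare: 0.4059/0.0833333 → 4 → e, 0.1617/0.0416667 → 3 → d; chars ed.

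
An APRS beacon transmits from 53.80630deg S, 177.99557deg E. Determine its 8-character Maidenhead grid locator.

RD86xe96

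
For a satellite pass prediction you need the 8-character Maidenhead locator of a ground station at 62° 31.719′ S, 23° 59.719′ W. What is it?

HC87al03

Shift to the Maidenhead origin (180°W, 90°S): lon 156.00468, lat 27.47135.
Field: lon ⌊156.00468/20⌋ = 7 → H; lat ⌊27.47135/10⌋ = 2 → C.
Square: lon ⌊16.00468/2⌋ = 8; lat ⌊7.47135/1⌋ = 7.
Subsquare: lon ⌊0.00468/0.0833333⌋ = 0 → a; lat ⌊0.47135/0.0416667⌋ = 11 → l.
Extended square: lon ⌊0.00468/0.00833333⌋ = 0; lat ⌊0.01302/0.00416667⌋ = 3.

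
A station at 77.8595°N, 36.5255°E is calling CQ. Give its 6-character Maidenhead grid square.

Shift to the Maidenhead origin (180°W, 90°S): lon 216.5255, lat 167.8595.
Field: 216.5255/20 → 10 → K, 167.8595/10 → 16 → Q; chars KQ.
Square: 16.5255/2 → 8, 7.8595/1 → 7; chars 87.
Subsquare: 0.5255/0.0833333 → 6 → g, 0.8595/0.0416667 → 20 → u; chars gu.

KQ87gu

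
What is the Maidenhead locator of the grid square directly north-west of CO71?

CO62

Longitude square 7; −1 → 6.
Latitude square 1; +1 → 2.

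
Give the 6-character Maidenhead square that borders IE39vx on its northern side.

IF30va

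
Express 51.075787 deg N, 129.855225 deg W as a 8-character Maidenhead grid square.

Add 180° to longitude and 90° to latitude: 50.14478, 141.07579.
Field: 50.14478/20 → 2 → C, 141.07579/10 → 14 → O; chars CO.
Square: 10.14478/2 → 5, 1.07579/1 → 1; chars 51.
Subsquare: 0.14478/0.0833333 → 1 → b, 0.07579/0.0416667 → 1 → b; chars bb.
Extended square: 0.06144/0.00833333 → 7, 0.03412/0.00416667 → 8; chars 78.

CO51bb78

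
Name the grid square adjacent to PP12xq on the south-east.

Longitude subsquare x = 23; +1 → 24, wraps to 0 = a, carry into square.
Longitude square 1; +1 → 2.
Latitude subsquare q = 16; −1 → 15 = p.

PP22ap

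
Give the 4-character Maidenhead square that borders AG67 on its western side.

AG57

Longitude square 6; −1 → 5.
The latitude characters are unchanged.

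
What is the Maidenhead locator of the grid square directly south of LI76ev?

LI76eu

Latitude subsquare v = 21; −1 → 20 = u.
The longitude characters are unchanged.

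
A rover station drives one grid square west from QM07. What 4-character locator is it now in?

PM97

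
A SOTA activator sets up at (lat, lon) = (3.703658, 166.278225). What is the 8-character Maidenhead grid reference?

RJ33dq38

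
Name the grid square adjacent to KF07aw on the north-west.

Longitude subsquare a = 0; −1 → -1, wraps to 23 = x, carry into square.
Longitude square 0; −1 → -1, wraps to 9, carry into field.
Longitude field K = 10; −1 → 9 = J.
Latitude subsquare w = 22; +1 → 23 = x.

JF97xx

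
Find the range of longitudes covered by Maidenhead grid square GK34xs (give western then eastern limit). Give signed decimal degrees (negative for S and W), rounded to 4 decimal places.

-52.0833, -52.0000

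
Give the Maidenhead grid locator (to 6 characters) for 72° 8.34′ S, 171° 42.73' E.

RB57uu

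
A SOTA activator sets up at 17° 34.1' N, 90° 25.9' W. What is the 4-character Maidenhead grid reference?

EK47

Add 180° to longitude and 90° to latitude: 89.57, 107.57.
Field: lon ⌊89.57/20⌋ = 4 → E; lat ⌊107.57/10⌋ = 10 → K.
Square: lon ⌊9.57/2⌋ = 4; lat ⌊7.57/1⌋ = 7.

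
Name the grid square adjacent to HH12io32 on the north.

HH12io33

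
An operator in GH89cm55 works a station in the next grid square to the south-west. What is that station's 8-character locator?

Longitude extended square 5; −1 → 4.
Latitude extended square 5; −1 → 4.

GH89cm44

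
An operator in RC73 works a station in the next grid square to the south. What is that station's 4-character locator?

Latitude square 3; −1 → 2.
The longitude characters are unchanged.

RC72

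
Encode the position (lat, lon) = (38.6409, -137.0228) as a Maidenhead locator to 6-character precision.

CM18lp

Add 180° to longitude and 90° to latitude: 42.9772, 128.6409.
Field: lon ⌊42.9772/20⌋ = 2 → C; lat ⌊128.6409/10⌋ = 12 → M.
Square: lon ⌊2.9772/2⌋ = 1; lat ⌊8.6409/1⌋ = 8.
Subsquare: lon ⌊0.9772/0.0833333⌋ = 11 → l; lat ⌊0.6409/0.0416667⌋ = 15 → p.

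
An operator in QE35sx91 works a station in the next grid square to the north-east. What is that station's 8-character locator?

QE35tx02

Longitude extended square 9; +1 → 10, wraps to 0, carry into subsquare.
Longitude subsquare s = 18; +1 → 19 = t.
Latitude extended square 1; +1 → 2.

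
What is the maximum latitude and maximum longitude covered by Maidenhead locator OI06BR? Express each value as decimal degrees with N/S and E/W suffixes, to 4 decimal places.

Field O=14, I=8: +14·20° lon, +8·10° lat → SW at lon 100°, lat -10°.
Square 0, 6: +0·2° lon, +6·1° lat → SW at lon 100°, lat -4°.
Subsquare b=1, r=17: +1·0.0833333° lon, +17·0.0416667° lat → SW at lon 100.083°, lat -3.29167°.
Cell spans 0.0833333° lon × 0.0416667° lat. NE corner is SW corner plus one full cell.
latitude 3.2500° S, longitude 100.1667° E.

3.2500° S, 100.1667° E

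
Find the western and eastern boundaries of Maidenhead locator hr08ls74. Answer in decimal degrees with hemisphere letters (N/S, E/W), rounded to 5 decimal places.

39.02500° W, 39.01667° W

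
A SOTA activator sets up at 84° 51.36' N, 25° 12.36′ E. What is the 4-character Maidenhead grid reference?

Offset from 180°W / 90°S: lon 205.21°, lat 174.86°.
Field: lon ⌊205.21/20⌋ = 10 → K; lat ⌊174.86/10⌋ = 17 → R.
Square: lon ⌊5.21/2⌋ = 2; lat ⌊4.86/1⌋ = 4.

KR24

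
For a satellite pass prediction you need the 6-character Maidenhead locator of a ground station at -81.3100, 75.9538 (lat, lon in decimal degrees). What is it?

Offset from 180°W / 90°S: lon 255.9538°, lat 8.6900°.
Field: 255.9538/20 → 12 → M, 8.6900/10 → 0 → A; chars MA.
Square: 15.9538/2 → 7, 8.6900/1 → 8; chars 78.
Subsquare: 1.9538/0.0833333 → 23 → x, 0.6900/0.0416667 → 16 → q; chars xq.

MA78xq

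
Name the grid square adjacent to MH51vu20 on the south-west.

MH51vt19

Longitude extended square 2; −1 → 1.
Latitude extended square 0; −1 → -1, wraps to 9, carry into subsquare.
Latitude subsquare u = 20; −1 → 19 = t.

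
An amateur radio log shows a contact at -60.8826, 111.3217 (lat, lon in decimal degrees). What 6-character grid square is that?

Add 180° to longitude and 90° to latitude: 291.3217, 29.1174.
Field: lon ⌊291.3217/20⌋ = 14 → O; lat ⌊29.1174/10⌋ = 2 → C.
Square: lon ⌊11.3217/2⌋ = 5; lat ⌊9.1174/1⌋ = 9.
Subsquare: lon ⌊1.3217/0.0833333⌋ = 15 → p; lat ⌊0.1174/0.0416667⌋ = 2 → c.

OC59pc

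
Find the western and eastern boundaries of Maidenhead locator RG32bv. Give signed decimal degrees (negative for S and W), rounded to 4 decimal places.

Field R=17, G=6: +17·20° lon, +6·10° lat → SW at lon 160°, lat -30°.
Square 3, 2: +3·2° lon, +2·1° lat → SW at lon 166°, lat -28°.
Subsquare b=1, v=21: +1·0.0833333° lon, +21·0.0416667° lat → SW at lon 166.083°, lat -27.125°.
Cell spans 0.0833333° lon × 0.0416667° lat.
west 166.0833, east 166.1667.

166.0833, 166.1667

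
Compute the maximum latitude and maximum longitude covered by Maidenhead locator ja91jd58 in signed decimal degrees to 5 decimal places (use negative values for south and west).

Field J=9, A=0: +9·20° lon, +0·10° lat → SW at lon 0°, lat -90°.
Square 9, 1: +9·2° lon, +1·1° lat → SW at lon 18°, lat -89°.
Subsquare j=9, d=3: +9·0.0833333° lon, +3·0.0416667° lat → SW at lon 18.75°, lat -88.875°.
Extended square 5, 8: +5·0.00833333° lon, +8·0.00416667° lat → SW at lon 18.7917°, lat -88.8417°.
Cell spans 0.00833333° lon × 0.00416667° lat. NE corner is SW corner plus one full cell.
latitude -88.83750, longitude 18.80000.

-88.83750, 18.80000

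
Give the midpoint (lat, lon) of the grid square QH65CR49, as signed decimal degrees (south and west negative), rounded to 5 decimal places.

-14.25208, 152.20417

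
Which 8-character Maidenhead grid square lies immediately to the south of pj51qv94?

PJ51qv93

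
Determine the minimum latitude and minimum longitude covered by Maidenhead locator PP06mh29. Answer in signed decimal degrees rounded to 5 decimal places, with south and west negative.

66.32917, 121.01667

Field P=15, P=15: +15·20° lon, +15·10° lat → SW at lon 120°, lat 60°.
Square 0, 6: +0·2° lon, +6·1° lat → SW at lon 120°, lat 66°.
Subsquare m=12, h=7: +12·0.0833333° lon, +7·0.0416667° lat → SW at lon 121°, lat 66.2917°.
Extended square 2, 9: +2·0.00833333° lon, +9·0.00416667° lat → SW at lon 121.017°, lat 66.3292°.
latitude 66.32917, longitude 121.01667.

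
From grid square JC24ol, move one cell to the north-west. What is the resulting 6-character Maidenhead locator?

Longitude subsquare o = 14; −1 → 13 = n.
Latitude subsquare l = 11; +1 → 12 = m.

JC24nm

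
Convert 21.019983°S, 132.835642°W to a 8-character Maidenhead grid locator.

Add 180° to longitude and 90° to latitude: 47.16436, 68.98002.
Field: 47.16436/20 → 2 → C, 68.98002/10 → 6 → G; chars CG.
Square: 7.16436/2 → 3, 8.98002/1 → 8; chars 38.
Subsquare: 1.16436/0.0833333 → 13 → n, 0.98002/0.0416667 → 23 → x; chars nx.
Extended square: 0.08102/0.00833333 → 9, 0.02168/0.00416667 → 5; chars 95.

CG38nx95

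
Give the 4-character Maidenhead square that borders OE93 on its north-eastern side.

Longitude square 9; +1 → 10, wraps to 0, carry into field.
Longitude field O = 14; +1 → 15 = P.
Latitude square 3; +1 → 4.

PE04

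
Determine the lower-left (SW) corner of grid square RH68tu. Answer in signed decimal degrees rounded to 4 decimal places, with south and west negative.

Field R=17, H=7: +17·20° lon, +7·10° lat → SW at lon 160°, lat -20°.
Square 6, 8: +6·2° lon, +8·1° lat → SW at lon 172°, lat -12°.
Subsquare t=19, u=20: +19·0.0833333° lon, +20·0.0416667° lat → SW at lon 173.583°, lat -11.1667°.
latitude -11.1667, longitude 173.5833.

-11.1667, 173.5833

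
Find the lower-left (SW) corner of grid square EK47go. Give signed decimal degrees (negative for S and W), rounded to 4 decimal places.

17.5833, -91.5000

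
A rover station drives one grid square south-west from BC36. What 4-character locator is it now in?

BC25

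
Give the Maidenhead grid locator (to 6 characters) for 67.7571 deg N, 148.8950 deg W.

BP57ns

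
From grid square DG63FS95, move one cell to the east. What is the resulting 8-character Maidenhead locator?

Longitude extended square 9; +1 → 10, wraps to 0, carry into subsquare.
Longitude subsquare f = 5; +1 → 6 = g.
The latitude characters are unchanged.

DG63gs05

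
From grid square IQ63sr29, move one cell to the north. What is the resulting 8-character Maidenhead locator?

IQ63ss20

Latitude extended square 9; +1 → 10, wraps to 0, carry into subsquare.
Latitude subsquare r = 17; +1 → 18 = s.
The longitude characters are unchanged.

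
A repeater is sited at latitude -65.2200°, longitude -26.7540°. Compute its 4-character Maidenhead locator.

Shift to the Maidenhead origin (180°W, 90°S): lon 153.25, lat 24.78.
Field: 153.25/20 → 7 → H, 24.78/10 → 2 → C; chars HC.
Square: 13.25/2 → 6, 4.78/1 → 4; chars 64.

HC64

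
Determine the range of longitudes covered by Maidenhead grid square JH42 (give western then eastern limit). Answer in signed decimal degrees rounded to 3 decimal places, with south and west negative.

8.000, 10.000

Field J=9, H=7: +9·20° lon, +7·10° lat → SW at lon 0°, lat -20°.
Square 4, 2: +4·2° lon, +2·1° lat → SW at lon 8°, lat -18°.
Cell spans 2° lon × 1° lat.
west 8.000, east 10.000.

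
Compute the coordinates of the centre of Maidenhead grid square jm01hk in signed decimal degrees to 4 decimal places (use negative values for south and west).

31.4375, 0.6250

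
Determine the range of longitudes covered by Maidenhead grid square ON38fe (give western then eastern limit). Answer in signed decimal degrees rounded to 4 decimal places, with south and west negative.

106.4167, 106.5000

Field O=14, N=13: +14·20° lon, +13·10° lat → SW at lon 100°, lat 40°.
Square 3, 8: +3·2° lon, +8·1° lat → SW at lon 106°, lat 48°.
Subsquare f=5, e=4: +5·0.0833333° lon, +4·0.0416667° lat → SW at lon 106.417°, lat 48.1667°.
Cell spans 0.0833333° lon × 0.0416667° lat.
west 106.4167, east 106.5000.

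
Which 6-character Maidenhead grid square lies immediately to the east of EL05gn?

Longitude subsquare g = 6; +1 → 7 = h.
The latitude characters are unchanged.

EL05hn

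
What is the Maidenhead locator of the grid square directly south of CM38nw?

Latitude subsquare w = 22; −1 → 21 = v.
The longitude characters are unchanged.

CM38nv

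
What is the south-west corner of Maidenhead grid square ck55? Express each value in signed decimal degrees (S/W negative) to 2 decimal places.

15.00, -130.00

Field C=2, K=10: +2·20° lon, +10·10° lat → SW at lon -140°, lat 10°.
Square 5, 5: +5·2° lon, +5·1° lat → SW at lon -130°, lat 15°.
latitude 15.00, longitude -130.00.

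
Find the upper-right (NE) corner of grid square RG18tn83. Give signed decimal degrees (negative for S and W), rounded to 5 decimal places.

-21.44167, 163.65833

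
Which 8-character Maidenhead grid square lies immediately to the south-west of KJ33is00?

Longitude extended square 0; −1 → -1, wraps to 9, carry into subsquare.
Longitude subsquare i = 8; −1 → 7 = h.
Latitude extended square 0; −1 → -1, wraps to 9, carry into subsquare.
Latitude subsquare s = 18; −1 → 17 = r.

KJ33hr99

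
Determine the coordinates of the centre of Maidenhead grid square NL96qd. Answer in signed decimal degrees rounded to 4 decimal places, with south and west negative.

Field N=13, L=11: +13·20° lon, +11·10° lat → SW at lon 80°, lat 20°.
Square 9, 6: +9·2° lon, +6·1° lat → SW at lon 98°, lat 26°.
Subsquare q=16, d=3: +16·0.0833333° lon, +3·0.0416667° lat → SW at lon 99.3333°, lat 26.125°.
Cell spans 0.0833333° lon × 0.0416667° lat. Centre is SW corner plus half of each.
latitude 26.1458, longitude 99.3750.

26.1458, 99.3750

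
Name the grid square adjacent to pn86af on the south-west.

Longitude subsquare a = 0; −1 → -1, wraps to 23 = x, carry into square.
Longitude square 8; −1 → 7.
Latitude subsquare f = 5; −1 → 4 = e.

PN76xe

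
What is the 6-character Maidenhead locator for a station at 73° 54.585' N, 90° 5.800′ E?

NQ53bv

Offset from 180°W / 90°S: lon 270.0967°, lat 163.9098°.
Field: 270.0967/20 → 13 → N, 163.9098/10 → 16 → Q; chars NQ.
Square: 10.0967/2 → 5, 3.9098/1 → 3; chars 53.
Subsquare: 0.0967/0.0833333 → 1 → b, 0.9098/0.0416667 → 21 → v; chars bv.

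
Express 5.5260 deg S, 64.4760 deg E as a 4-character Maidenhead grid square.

MI24

Offset from 180°W / 90°S: lon 244.48°, lat 84.47°.
Field (20°×10°, letters A–R): lon ⌊244.48/20⌋ = 12 → M; lat ⌊84.47/10⌋ = 8 → I.
Square (2°×1°, digits 0–9): lon ⌊4.48/2⌋ = 2; lat ⌊4.47/1⌋ = 4.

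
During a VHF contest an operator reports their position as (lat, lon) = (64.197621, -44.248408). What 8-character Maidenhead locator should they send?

GP74ve07

Offset from 180°W / 90°S: lon 135.75159°, lat 154.19762°.
Field: 135.75159/20 → 6 → G, 154.19762/10 → 15 → P; chars GP.
Square: 15.75159/2 → 7, 4.19762/1 → 4; chars 74.
Subsquare: 1.75159/0.0833333 → 21 → v, 0.19762/0.0416667 → 4 → e; chars ve.
Extended square: 0.00159/0.00833333 → 0, 0.03095/0.00416667 → 7; chars 07.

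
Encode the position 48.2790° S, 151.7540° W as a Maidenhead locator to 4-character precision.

BE41

Offset from 180°W / 90°S: lon 28.25°, lat 41.72°.
Field: 28.25/20 → 1 → B, 41.72/10 → 4 → E; chars BE.
Square: 8.25/2 → 4, 1.72/1 → 1; chars 41.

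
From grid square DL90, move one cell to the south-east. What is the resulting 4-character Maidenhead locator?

EK09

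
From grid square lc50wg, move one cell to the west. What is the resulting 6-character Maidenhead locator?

LC50vg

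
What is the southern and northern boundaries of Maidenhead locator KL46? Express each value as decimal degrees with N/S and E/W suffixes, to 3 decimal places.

26.000° N, 27.000° N

Field K=10, L=11: +10·20° lon, +11·10° lat → SW at lon 20°, lat 20°.
Square 4, 6: +4·2° lon, +6·1° lat → SW at lon 28°, lat 26°.
Cell spans 2° lon × 1° lat.
south 26.000° N, north 27.000° N.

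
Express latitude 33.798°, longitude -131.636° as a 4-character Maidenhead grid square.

Offset from 180°W / 90°S: lon 48.36°, lat 123.80°.
Field: lon ⌊48.36/20⌋ = 2 → C; lat ⌊123.80/10⌋ = 12 → M.
Square: lon ⌊8.36/2⌋ = 4; lat ⌊3.80/1⌋ = 3.

CM43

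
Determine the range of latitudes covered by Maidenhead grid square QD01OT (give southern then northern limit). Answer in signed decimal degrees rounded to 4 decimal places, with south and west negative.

-58.2083, -58.1667

Field Q=16, D=3: +16·20° lon, +3·10° lat → SW at lon 140°, lat -60°.
Square 0, 1: +0·2° lon, +1·1° lat → SW at lon 140°, lat -59°.
Subsquare o=14, t=19: +14·0.0833333° lon, +19·0.0416667° lat → SW at lon 141.167°, lat -58.2083°.
Cell spans 0.0833333° lon × 0.0416667° lat.
south -58.2083, north -58.1667.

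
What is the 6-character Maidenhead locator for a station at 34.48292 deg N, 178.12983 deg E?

RM94bl

Shift to the Maidenhead origin (180°W, 90°S): lon 358.1298, lat 124.4829.
Field (20°×10°, letters A–R): lon ⌊358.1298/20⌋ = 17 → R; lat ⌊124.4829/10⌋ = 12 → M.
Square (2°×1°, digits 0–9): lon ⌊18.1298/2⌋ = 9; lat ⌊4.4829/1⌋ = 4.
Subsquare (5′×2.5′, letters a–x): lon ⌊0.1298/0.0833333⌋ = 1 → b; lat ⌊0.4829/0.0416667⌋ = 11 → l.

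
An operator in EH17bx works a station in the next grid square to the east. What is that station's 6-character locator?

Longitude subsquare b = 1; +1 → 2 = c.
The latitude characters are unchanged.

EH17cx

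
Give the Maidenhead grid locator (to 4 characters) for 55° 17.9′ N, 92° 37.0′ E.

NO65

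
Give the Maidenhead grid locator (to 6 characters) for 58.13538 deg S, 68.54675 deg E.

Offset from 180°W / 90°S: lon 248.5468°, lat 31.8646°.
Field: 248.5468/20 → 12 → M, 31.8646/10 → 3 → D; chars MD.
Square: 8.5468/2 → 4, 1.8646/1 → 1; chars 41.
Subsquare: 0.5468/0.0833333 → 6 → g, 0.8646/0.0416667 → 20 → u; chars gu.

MD41gu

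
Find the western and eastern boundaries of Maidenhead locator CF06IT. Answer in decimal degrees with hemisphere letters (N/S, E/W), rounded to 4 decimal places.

139.3333° W, 139.2500° W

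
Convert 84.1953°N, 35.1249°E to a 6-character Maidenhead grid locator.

KR74ne

Shift to the Maidenhead origin (180°W, 90°S): lon 215.1249, lat 174.1953.
Field: lon ⌊215.1249/20⌋ = 10 → K; lat ⌊174.1953/10⌋ = 17 → R.
Square: lon ⌊15.1249/2⌋ = 7; lat ⌊4.1953/1⌋ = 4.
Subsquare: lon ⌊1.1249/0.0833333⌋ = 13 → n; lat ⌊0.1953/0.0416667⌋ = 4 → e.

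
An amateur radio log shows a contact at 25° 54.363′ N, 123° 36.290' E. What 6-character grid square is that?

PL15tv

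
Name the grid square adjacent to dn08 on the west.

CN98

Longitude square 0; −1 → -1, wraps to 9, carry into field.
Longitude field D = 3; −1 → 2 = C.
The latitude characters are unchanged.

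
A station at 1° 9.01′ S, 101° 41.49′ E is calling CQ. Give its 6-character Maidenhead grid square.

Add 180° to longitude and 90° to latitude: 281.6915, 88.8498.
Field: 281.6915/20 → 14 → O, 88.8498/10 → 8 → I; chars OI.
Square: 1.6915/2 → 0, 8.8498/1 → 8; chars 08.
Subsquare: 1.6915/0.0833333 → 20 → u, 0.8498/0.0416667 → 20 → u; chars uu.

OI08uu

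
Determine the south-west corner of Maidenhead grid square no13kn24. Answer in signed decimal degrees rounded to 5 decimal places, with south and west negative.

53.55833, 82.85000

Field N=13, O=14: +13·20° lon, +14·10° lat → SW at lon 80°, lat 50°.
Square 1, 3: +1·2° lon, +3·1° lat → SW at lon 82°, lat 53°.
Subsquare k=10, n=13: +10·0.0833333° lon, +13·0.0416667° lat → SW at lon 82.8333°, lat 53.5417°.
Extended square 2, 4: +2·0.00833333° lon, +4·0.00416667° lat → SW at lon 82.85°, lat 53.5583°.
latitude 53.55833, longitude 82.85000.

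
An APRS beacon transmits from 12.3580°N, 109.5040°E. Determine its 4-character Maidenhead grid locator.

OK42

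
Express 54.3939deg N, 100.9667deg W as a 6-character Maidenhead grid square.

DO94mj

Add 180° to longitude and 90° to latitude: 79.0333, 144.3939.
Field: 79.0333/20 → 3 → D, 144.3939/10 → 14 → O; chars DO.
Square: 19.0333/2 → 9, 4.3939/1 → 4; chars 94.
Subsquare: 1.0333/0.0833333 → 12 → m, 0.3939/0.0416667 → 9 → j; chars mj.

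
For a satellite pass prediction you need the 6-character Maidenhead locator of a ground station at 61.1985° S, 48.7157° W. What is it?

GC58pt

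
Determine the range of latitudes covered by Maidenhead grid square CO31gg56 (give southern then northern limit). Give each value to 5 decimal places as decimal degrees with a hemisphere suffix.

51.27500° N, 51.27917° N

Field C=2, O=14: +2·20° lon, +14·10° lat → SW at lon -140°, lat 50°.
Square 3, 1: +3·2° lon, +1·1° lat → SW at lon -134°, lat 51°.
Subsquare g=6, g=6: +6·0.0833333° lon, +6·0.0416667° lat → SW at lon -133.5°, lat 51.25°.
Extended square 5, 6: +5·0.00833333° lon, +6·0.00416667° lat → SW at lon -133.458°, lat 51.275°.
Cell spans 0.00833333° lon × 0.00416667° lat.
south 51.27500° N, north 51.27917° N.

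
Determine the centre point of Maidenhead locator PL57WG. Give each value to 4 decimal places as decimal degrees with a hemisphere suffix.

Field P=15, L=11: +15·20° lon, +11·10° lat → SW at lon 120°, lat 20°.
Square 5, 7: +5·2° lon, +7·1° lat → SW at lon 130°, lat 27°.
Subsquare w=22, g=6: +22·0.0833333° lon, +6·0.0416667° lat → SW at lon 131.833°, lat 27.25°.
Cell spans 0.0833333° lon × 0.0416667° lat. Centre is SW corner plus half of each.
latitude 27.2708° N, longitude 131.8750° E.

27.2708° N, 131.8750° E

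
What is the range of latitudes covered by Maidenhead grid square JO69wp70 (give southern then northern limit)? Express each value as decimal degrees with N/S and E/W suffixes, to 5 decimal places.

Field J=9, O=14: +9·20° lon, +14·10° lat → SW at lon 0°, lat 50°.
Square 6, 9: +6·2° lon, +9·1° lat → SW at lon 12°, lat 59°.
Subsquare w=22, p=15: +22·0.0833333° lon, +15·0.0416667° lat → SW at lon 13.8333°, lat 59.625°.
Extended square 7, 0: +7·0.00833333° lon, +0·0.00416667° lat → SW at lon 13.8917°, lat 59.625°.
Cell spans 0.00833333° lon × 0.00416667° lat.
south 59.62500° N, north 59.62917° N.

59.62500° N, 59.62917° N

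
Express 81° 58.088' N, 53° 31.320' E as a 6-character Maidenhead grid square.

LR61sx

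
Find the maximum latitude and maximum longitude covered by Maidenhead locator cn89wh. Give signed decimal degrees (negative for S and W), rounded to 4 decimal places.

Field C=2, N=13: +2·20° lon, +13·10° lat → SW at lon -140°, lat 40°.
Square 8, 9: +8·2° lon, +9·1° lat → SW at lon -124°, lat 49°.
Subsquare w=22, h=7: +22·0.0833333° lon, +7·0.0416667° lat → SW at lon -122.167°, lat 49.2917°.
Cell spans 0.0833333° lon × 0.0416667° lat. NE corner is SW corner plus one full cell.
latitude 49.3333, longitude -122.0833.

49.3333, -122.0833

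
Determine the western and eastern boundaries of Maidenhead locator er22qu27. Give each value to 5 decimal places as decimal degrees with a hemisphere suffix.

Field E=4, R=17: +4·20° lon, +17·10° lat → SW at lon -100°, lat 80°.
Square 2, 2: +2·2° lon, +2·1° lat → SW at lon -96°, lat 82°.
Subsquare q=16, u=20: +16·0.0833333° lon, +20·0.0416667° lat → SW at lon -94.6667°, lat 82.8333°.
Extended square 2, 7: +2·0.00833333° lon, +7·0.00416667° lat → SW at lon -94.65°, lat 82.8625°.
Cell spans 0.00833333° lon × 0.00416667° lat.
west 94.65000° W, east 94.64167° W.

94.65000° W, 94.64167° W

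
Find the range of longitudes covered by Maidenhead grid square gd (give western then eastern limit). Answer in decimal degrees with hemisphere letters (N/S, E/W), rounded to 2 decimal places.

60.00° W, 40.00° W

Field G=6, D=3: +6·20° lon, +3·10° lat → SW at lon -60°, lat -60°.
Cell spans 20° lon × 10° lat.
west 60.00° W, east 40.00° W.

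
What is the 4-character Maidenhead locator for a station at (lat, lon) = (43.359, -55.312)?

Shift to the Maidenhead origin (180°W, 90°S): lon 124.69, lat 133.36.
Field (20°×10°, letters A–R): lon ⌊124.69/20⌋ = 6 → G; lat ⌊133.36/10⌋ = 13 → N.
Square (2°×1°, digits 0–9): lon ⌊4.69/2⌋ = 2; lat ⌊3.36/1⌋ = 3.

GN23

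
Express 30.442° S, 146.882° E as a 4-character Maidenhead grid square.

Shift to the Maidenhead origin (180°W, 90°S): lon 326.88, lat 59.56.
Field: lon ⌊326.88/20⌋ = 16 → Q; lat ⌊59.56/10⌋ = 5 → F.
Square: lon ⌊6.88/2⌋ = 3; lat ⌊9.56/1⌋ = 9.

QF39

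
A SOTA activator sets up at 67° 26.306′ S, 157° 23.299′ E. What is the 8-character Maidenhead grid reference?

Add 180° to longitude and 90° to latitude: 337.38832, 22.56157.
Field: 337.38832/20 → 16 → Q, 22.56157/10 → 2 → C; chars QC.
Square: 17.38832/2 → 8, 2.56157/1 → 2; chars 82.
Subsquare: 1.38832/0.0833333 → 16 → q, 0.56157/0.0416667 → 13 → n; chars qn.
Extended square: 0.05498/0.00833333 → 6, 0.01990/0.00416667 → 4; chars 64.

QC82qn64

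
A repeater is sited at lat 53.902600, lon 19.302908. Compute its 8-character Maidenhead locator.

Add 180° to longitude and 90° to latitude: 199.30291, 143.90260.
Field: 199.30291/20 → 9 → J, 143.90260/10 → 14 → O; chars JO.
Square: 19.30291/2 → 9, 3.90260/1 → 3; chars 93.
Subsquare: 1.30291/0.0833333 → 15 → p, 0.90260/0.0416667 → 21 → v; chars pv.
Extended square: 0.05291/0.00833333 → 6, 0.02760/0.00416667 → 6; chars 66.

JO93pv66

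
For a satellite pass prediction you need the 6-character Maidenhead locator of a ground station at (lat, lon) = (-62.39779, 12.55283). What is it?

Offset from 180°W / 90°S: lon 192.5528°, lat 27.6022°.
Field: lon ⌊192.5528/20⌋ = 9 → J; lat ⌊27.6022/10⌋ = 2 → C.
Square: lon ⌊12.5528/2⌋ = 6; lat ⌊7.6022/1⌋ = 7.
Subsquare: lon ⌊0.5528/0.0833333⌋ = 6 → g; lat ⌊0.6022/0.0416667⌋ = 14 → o.

JC67go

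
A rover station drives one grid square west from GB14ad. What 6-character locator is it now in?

Longitude subsquare a = 0; −1 → -1, wraps to 23 = x, carry into square.
Longitude square 1; −1 → 0.
The latitude characters are unchanged.

GB04xd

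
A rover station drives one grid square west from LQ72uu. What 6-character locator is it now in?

LQ72tu

Longitude subsquare u = 20; −1 → 19 = t.
The latitude characters are unchanged.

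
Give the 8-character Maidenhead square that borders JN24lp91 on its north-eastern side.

Longitude extended square 9; +1 → 10, wraps to 0, carry into subsquare.
Longitude subsquare l = 11; +1 → 12 = m.
Latitude extended square 1; +1 → 2.

JN24mp02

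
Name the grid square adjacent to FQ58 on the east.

Longitude square 5; +1 → 6.
The latitude characters are unchanged.

FQ68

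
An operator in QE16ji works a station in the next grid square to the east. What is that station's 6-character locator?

QE16ki

Longitude subsquare j = 9; +1 → 10 = k.
The latitude characters are unchanged.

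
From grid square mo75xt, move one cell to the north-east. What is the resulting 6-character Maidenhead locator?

MO85au

Longitude subsquare x = 23; +1 → 24, wraps to 0 = a, carry into square.
Longitude square 7; +1 → 8.
Latitude subsquare t = 19; +1 → 20 = u.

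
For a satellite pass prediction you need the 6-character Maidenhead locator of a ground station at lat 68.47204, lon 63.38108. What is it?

MP18ql

Add 180° to longitude and 90° to latitude: 243.3811, 158.4720.
Field (20°×10°, letters A–R): lon ⌊243.3811/20⌋ = 12 → M; lat ⌊158.4720/10⌋ = 15 → P.
Square (2°×1°, digits 0–9): lon ⌊3.3811/2⌋ = 1; lat ⌊8.4720/1⌋ = 8.
Subsquare (5′×2.5′, letters a–x): lon ⌊1.3811/0.0833333⌋ = 16 → q; lat ⌊0.4720/0.0416667⌋ = 11 → l.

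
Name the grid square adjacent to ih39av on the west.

IH29xv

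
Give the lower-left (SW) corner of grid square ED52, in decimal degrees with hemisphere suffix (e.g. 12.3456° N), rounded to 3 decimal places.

Field E=4, D=3: +4·20° lon, +3·10° lat → SW at lon -100°, lat -60°.
Square 5, 2: +5·2° lon, +2·1° lat → SW at lon -90°, lat -58°.
latitude 58.000° S, longitude 90.000° W.

58.000° S, 90.000° W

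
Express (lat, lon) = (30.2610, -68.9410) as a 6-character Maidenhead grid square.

Shift to the Maidenhead origin (180°W, 90°S): lon 111.0590, lat 120.2610.
Field: 111.0590/20 → 5 → F, 120.2610/10 → 12 → M; chars FM.
Square: 11.0590/2 → 5, 0.2610/1 → 0; chars 50.
Subsquare: 1.0590/0.0833333 → 12 → m, 0.2610/0.0416667 → 6 → g; chars mg.

FM50mg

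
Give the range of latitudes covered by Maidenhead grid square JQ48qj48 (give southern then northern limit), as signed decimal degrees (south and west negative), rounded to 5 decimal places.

Field J=9, Q=16: +9·20° lon, +16·10° lat → SW at lon 0°, lat 70°.
Square 4, 8: +4·2° lon, +8·1° lat → SW at lon 8°, lat 78°.
Subsquare q=16, j=9: +16·0.0833333° lon, +9·0.0416667° lat → SW at lon 9.33333°, lat 78.375°.
Extended square 4, 8: +4·0.00833333° lon, +8·0.00416667° lat → SW at lon 9.36667°, lat 78.4083°.
Cell spans 0.00833333° lon × 0.00416667° lat.
south 78.40833, north 78.41250.

78.40833, 78.41250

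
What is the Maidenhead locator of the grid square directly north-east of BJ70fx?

Longitude subsquare f = 5; +1 → 6 = g.
Latitude subsquare x = 23; +1 → 24, wraps to 0 = a, carry into square.
Latitude square 0; +1 → 1.

BJ71ga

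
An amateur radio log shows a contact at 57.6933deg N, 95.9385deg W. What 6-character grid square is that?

EO27aq

Shift to the Maidenhead origin (180°W, 90°S): lon 84.0615, lat 147.6933.
Field: 84.0615/20 → 4 → E, 147.6933/10 → 14 → O; chars EO.
Square: 4.0615/2 → 2, 7.6933/1 → 7; chars 27.
Subsquare: 0.0615/0.0833333 → 0 → a, 0.6933/0.0416667 → 16 → q; chars aq.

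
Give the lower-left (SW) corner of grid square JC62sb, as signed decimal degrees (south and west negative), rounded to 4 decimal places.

-67.9583, 13.5000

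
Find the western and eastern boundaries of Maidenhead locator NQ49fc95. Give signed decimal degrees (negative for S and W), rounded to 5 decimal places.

88.49167, 88.50000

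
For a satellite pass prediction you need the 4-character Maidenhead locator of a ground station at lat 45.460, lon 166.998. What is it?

Offset from 180°W / 90°S: lon 347.00°, lat 135.46°.
Field (20°×10°, letters A–R): lon ⌊347.00/20⌋ = 17 → R; lat ⌊135.46/10⌋ = 13 → N.
Square (2°×1°, digits 0–9): lon ⌊7.00/2⌋ = 3; lat ⌊5.46/1⌋ = 5.

RN35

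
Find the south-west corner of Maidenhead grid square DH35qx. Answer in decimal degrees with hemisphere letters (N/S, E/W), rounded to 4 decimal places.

14.0417° S, 112.6667° W

Field D=3, H=7: +3·20° lon, +7·10° lat → SW at lon -120°, lat -20°.
Square 3, 5: +3·2° lon, +5·1° lat → SW at lon -114°, lat -15°.
Subsquare q=16, x=23: +16·0.0833333° lon, +23·0.0416667° lat → SW at lon -112.667°, lat -14.0417°.
latitude 14.0417° S, longitude 112.6667° W.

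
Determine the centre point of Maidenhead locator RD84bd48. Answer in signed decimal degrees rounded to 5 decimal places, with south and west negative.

-55.83958, 176.12083

Field R=17, D=3: +17·20° lon, +3·10° lat → SW at lon 160°, lat -60°.
Square 8, 4: +8·2° lon, +4·1° lat → SW at lon 176°, lat -56°.
Subsquare b=1, d=3: +1·0.0833333° lon, +3·0.0416667° lat → SW at lon 176.083°, lat -55.875°.
Extended square 4, 8: +4·0.00833333° lon, +8·0.00416667° lat → SW at lon 176.117°, lat -55.8417°.
Cell spans 0.00833333° lon × 0.00416667° lat. Centre is SW corner plus half of each.
latitude -55.83958, longitude 176.12083.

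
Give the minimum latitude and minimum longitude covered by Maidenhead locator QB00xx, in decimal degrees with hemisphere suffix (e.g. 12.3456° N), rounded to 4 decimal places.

79.0417° S, 141.9167° E

Field Q=16, B=1: +16·20° lon, +1·10° lat → SW at lon 140°, lat -80°.
Square 0, 0: +0·2° lon, +0·1° lat → SW at lon 140°, lat -80°.
Subsquare x=23, x=23: +23·0.0833333° lon, +23·0.0416667° lat → SW at lon 141.917°, lat -79.0417°.
latitude 79.0417° S, longitude 141.9167° E.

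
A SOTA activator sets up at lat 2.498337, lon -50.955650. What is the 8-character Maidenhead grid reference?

GJ42ml59

Add 180° to longitude and 90° to latitude: 129.04435, 92.49834.
Field: lon ⌊129.04435/20⌋ = 6 → G; lat ⌊92.49834/10⌋ = 9 → J.
Square: lon ⌊9.04435/2⌋ = 4; lat ⌊2.49834/1⌋ = 2.
Subsquare: lon ⌊1.04435/0.0833333⌋ = 12 → m; lat ⌊0.49834/0.0416667⌋ = 11 → l.
Extended square: lon ⌊0.04435/0.00833333⌋ = 5; lat ⌊0.04000/0.00416667⌋ = 9.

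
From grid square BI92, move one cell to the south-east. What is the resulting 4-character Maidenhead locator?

CI01

Longitude square 9; +1 → 10, wraps to 0, carry into field.
Longitude field B = 1; +1 → 2 = C.
Latitude square 2; −1 → 1.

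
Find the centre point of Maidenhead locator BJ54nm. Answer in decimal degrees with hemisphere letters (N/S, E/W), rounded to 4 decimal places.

Field B=1, J=9: +1·20° lon, +9·10° lat → SW at lon -160°, lat 0°.
Square 5, 4: +5·2° lon, +4·1° lat → SW at lon -150°, lat 4°.
Subsquare n=13, m=12: +13·0.0833333° lon, +12·0.0416667° lat → SW at lon -148.917°, lat 4.5°.
Cell spans 0.0833333° lon × 0.0416667° lat. Centre is SW corner plus half of each.
latitude 4.5208° N, longitude 148.8750° W.

4.5208° N, 148.8750° W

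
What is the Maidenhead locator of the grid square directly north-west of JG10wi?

JG10vj

Longitude subsquare w = 22; −1 → 21 = v.
Latitude subsquare i = 8; +1 → 9 = j.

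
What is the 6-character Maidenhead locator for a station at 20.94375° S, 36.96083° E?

Add 180° to longitude and 90° to latitude: 216.9608, 69.0563.
Field: lon ⌊216.9608/20⌋ = 10 → K; lat ⌊69.0563/10⌋ = 6 → G.
Square: lon ⌊16.9608/2⌋ = 8; lat ⌊9.0563/1⌋ = 9.
Subsquare: lon ⌊0.9608/0.0833333⌋ = 11 → l; lat ⌊0.0563/0.0416667⌋ = 1 → b.

KG89lb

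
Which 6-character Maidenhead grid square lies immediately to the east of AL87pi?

Longitude subsquare p = 15; +1 → 16 = q.
The latitude characters are unchanged.

AL87qi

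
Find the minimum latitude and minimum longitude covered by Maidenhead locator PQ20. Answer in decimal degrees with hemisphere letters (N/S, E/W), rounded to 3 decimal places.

70.000° N, 124.000° E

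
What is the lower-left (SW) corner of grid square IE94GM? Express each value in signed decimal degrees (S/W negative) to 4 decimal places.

Field I=8, E=4: +8·20° lon, +4·10° lat → SW at lon -20°, lat -50°.
Square 9, 4: +9·2° lon, +4·1° lat → SW at lon -2°, lat -46°.
Subsquare g=6, m=12: +6·0.0833333° lon, +12·0.0416667° lat → SW at lon -1.5°, lat -45.5°.
latitude -45.5000, longitude -1.5000.

-45.5000, -1.5000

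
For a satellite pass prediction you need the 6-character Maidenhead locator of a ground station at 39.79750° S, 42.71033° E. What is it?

LF10ie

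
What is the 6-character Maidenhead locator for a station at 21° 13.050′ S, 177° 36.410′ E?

RG88ts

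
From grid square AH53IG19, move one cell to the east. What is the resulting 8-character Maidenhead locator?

AH53ig29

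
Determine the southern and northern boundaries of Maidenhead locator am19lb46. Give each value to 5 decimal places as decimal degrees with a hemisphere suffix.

Field A=0, M=12: +0·20° lon, +12·10° lat → SW at lon -180°, lat 30°.
Square 1, 9: +1·2° lon, +9·1° lat → SW at lon -178°, lat 39°.
Subsquare l=11, b=1: +11·0.0833333° lon, +1·0.0416667° lat → SW at lon -177.083°, lat 39.0417°.
Extended square 4, 6: +4·0.00833333° lon, +6·0.00416667° lat → SW at lon -177.05°, lat 39.0667°.
Cell spans 0.00833333° lon × 0.00416667° lat.
south 39.06667° N, north 39.07083° N.

39.06667° N, 39.07083° N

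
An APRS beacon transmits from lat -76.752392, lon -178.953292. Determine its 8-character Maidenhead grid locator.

Add 180° to longitude and 90° to latitude: 1.04671, 13.24761.
Field: lon ⌊1.04671/20⌋ = 0 → A; lat ⌊13.24761/10⌋ = 1 → B.
Square: lon ⌊1.04671/2⌋ = 0; lat ⌊3.24761/1⌋ = 3.
Subsquare: lon ⌊1.04671/0.0833333⌋ = 12 → m; lat ⌊0.24761/0.0416667⌋ = 5 → f.
Extended square: lon ⌊0.04671/0.00833333⌋ = 5; lat ⌊0.03927/0.00416667⌋ = 9.

AB03mf59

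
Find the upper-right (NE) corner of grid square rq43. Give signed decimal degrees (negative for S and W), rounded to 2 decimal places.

74.00, 170.00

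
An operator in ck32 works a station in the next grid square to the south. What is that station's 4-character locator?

CK31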